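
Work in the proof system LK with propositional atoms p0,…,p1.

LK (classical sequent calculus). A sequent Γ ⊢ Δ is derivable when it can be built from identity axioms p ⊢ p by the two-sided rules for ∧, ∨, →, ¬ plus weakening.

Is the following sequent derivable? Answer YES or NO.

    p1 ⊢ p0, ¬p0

Derivation trace:
[¬R] p1 ⊢ p0, ¬p0
  [WL] p0, p1 ⊢ p0
    [Ax] p0 ⊢ p0

Result: YES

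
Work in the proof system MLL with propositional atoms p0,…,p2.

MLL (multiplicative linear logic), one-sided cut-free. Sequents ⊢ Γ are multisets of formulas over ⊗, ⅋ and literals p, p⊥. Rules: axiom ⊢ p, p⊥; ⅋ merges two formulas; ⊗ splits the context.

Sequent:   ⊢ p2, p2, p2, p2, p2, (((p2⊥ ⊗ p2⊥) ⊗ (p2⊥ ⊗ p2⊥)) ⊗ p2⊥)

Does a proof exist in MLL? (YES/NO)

Derivation trace:
[⊗]  ⊢ p2, p2, p2, p2, p2, (((p2⊥ ⊗ p2⊥) ⊗ (p2⊥ ⊗ p2⊥)) ⊗ p2⊥)
  [⊗]  ⊢ p2, p2, p2, p2, ((p2⊥ ⊗ p2⊥) ⊗ (p2⊥ ⊗ p2⊥))
    [⊗]  ⊢ p2, p2, (p2⊥ ⊗ p2⊥)
      [Ax]  ⊢ p2, p2⊥
      [Ax]  ⊢ p2, p2⊥
    [⊗]  ⊢ p2, p2, (p2⊥ ⊗ p2⊥)
      [Ax]  ⊢ p2, p2⊥
      [Ax]  ⊢ p2, p2⊥
  [Ax]  ⊢ p2, p2⊥

Result: YES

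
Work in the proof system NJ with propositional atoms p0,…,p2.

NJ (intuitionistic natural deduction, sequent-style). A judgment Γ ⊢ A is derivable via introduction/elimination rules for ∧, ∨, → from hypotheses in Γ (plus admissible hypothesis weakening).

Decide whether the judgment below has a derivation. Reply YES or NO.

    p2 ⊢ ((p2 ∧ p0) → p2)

Derivation trace:
[→I] p2 ⊢ ((p2 ∧ p0) → p2)
  [Wk] p2, (p2 ∧ p0) ⊢ p2
    [Ax] p2 ⊢ p2

Result: YES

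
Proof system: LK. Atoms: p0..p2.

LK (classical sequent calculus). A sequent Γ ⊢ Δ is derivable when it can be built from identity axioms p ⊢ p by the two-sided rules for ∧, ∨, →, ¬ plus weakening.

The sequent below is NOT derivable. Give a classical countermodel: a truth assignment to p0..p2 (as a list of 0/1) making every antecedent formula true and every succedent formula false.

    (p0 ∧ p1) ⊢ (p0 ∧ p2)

Truth-table refutation:
  v=000: Γ:[(p0 ∧ p1)=F] Δ:[(p0 ∧ p2)=F] refutes=False
  v=001: Γ:[(p0 ∧ p1)=F] Δ:[(p0 ∧ p2)=F] refutes=False
  v=010: Γ:[(p0 ∧ p1)=F] Δ:[(p0 ∧ p2)=F] refutes=False
  v=011: Γ:[(p0 ∧ p1)=F] Δ:[(p0 ∧ p2)=F] refutes=False
  v=100: Γ:[(p0 ∧ p1)=F] Δ:[(p0 ∧ p2)=F] refutes=False
  v=101: Γ:[(p0 ∧ p1)=F] Δ:[(p0 ∧ p2)=T] refutes=False
  v=110: Γ:[(p0 ∧ p1)=T] Δ:[(p0 ∧ p2)=F] refutes=True  ← countermodel

Result: [1, 1, 0]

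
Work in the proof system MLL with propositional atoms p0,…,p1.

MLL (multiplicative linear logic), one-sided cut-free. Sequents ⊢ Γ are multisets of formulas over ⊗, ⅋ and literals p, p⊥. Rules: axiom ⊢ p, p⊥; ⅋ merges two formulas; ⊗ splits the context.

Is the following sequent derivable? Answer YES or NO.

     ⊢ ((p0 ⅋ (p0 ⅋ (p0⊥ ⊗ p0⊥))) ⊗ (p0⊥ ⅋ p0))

Derivation (root first):
[⊗]  ⊢ ((p0 ⅋ (p0 ⅋ (p0⊥ ⊗ p0⊥))) ⊗ (p0⊥ ⅋ p0))
  [⅋]  ⊢ (p0 ⅋ (p0 ⅋ (p0⊥ ⊗ p0⊥)))
    [⅋]  ⊢ p0, (p0 ⅋ (p0⊥ ⊗ p0⊥))
      [⊗]  ⊢ p0, p0, (p0⊥ ⊗ p0⊥)
        [Ax]  ⊢ p0, p0⊥
        [Ax]  ⊢ p0, p0⊥
  [⅋]  ⊢ (p0⊥ ⅋ p0)
    [Ax]  ⊢ p0, p0⊥

Result: YES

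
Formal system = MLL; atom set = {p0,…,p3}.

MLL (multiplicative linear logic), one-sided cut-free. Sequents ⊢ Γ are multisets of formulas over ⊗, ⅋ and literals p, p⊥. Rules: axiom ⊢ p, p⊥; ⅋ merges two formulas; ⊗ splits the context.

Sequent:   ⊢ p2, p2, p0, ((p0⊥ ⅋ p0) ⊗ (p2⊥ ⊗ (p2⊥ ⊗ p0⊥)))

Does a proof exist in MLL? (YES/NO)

Derivation (root first):
[⊗]  ⊢ p2, p2, p0, ((p0⊥ ⅋ p0) ⊗ (p2⊥ ⊗ (p2⊥ ⊗ p0⊥)))
  [⅋]  ⊢ (p0⊥ ⅋ p0)
    [Ax]  ⊢ p0, p0⊥
  [⊗]  ⊢ p2, p2, p0, (p2⊥ ⊗ (p2⊥ ⊗ p0⊥))
    [Ax]  ⊢ p2, p2⊥
    [⊗]  ⊢ p2, p0, (p2⊥ ⊗ p0⊥)
      [Ax]  ⊢ p2, p2⊥
      [Ax]  ⊢ p0, p0⊥

Result: YES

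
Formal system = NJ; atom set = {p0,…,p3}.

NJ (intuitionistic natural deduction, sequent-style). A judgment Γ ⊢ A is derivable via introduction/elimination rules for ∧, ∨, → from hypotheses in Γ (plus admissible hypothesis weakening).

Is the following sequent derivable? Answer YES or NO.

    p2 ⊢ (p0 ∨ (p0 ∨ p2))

Derivation trace:
[∨I₂] p2 ⊢ (p0 ∨ (p0 ∨ p2))
  [∨I₂] p2 ⊢ (p0 ∨ p2)
    [Ax] p2 ⊢ p2

Result: YES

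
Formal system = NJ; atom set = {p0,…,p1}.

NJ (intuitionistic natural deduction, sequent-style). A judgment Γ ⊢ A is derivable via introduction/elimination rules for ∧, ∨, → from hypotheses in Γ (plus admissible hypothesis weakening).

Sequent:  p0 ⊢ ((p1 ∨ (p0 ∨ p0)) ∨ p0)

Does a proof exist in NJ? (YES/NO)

Derivation trace:
[∨I₁] p0 ⊢ ((p1 ∨ (p0 ∨ p0)) ∨ p0)
  [∨I₂] p0 ⊢ (p1 ∨ (p0 ∨ p0))
    [∨I₁] p0 ⊢ (p0 ∨ p0)
      [Ax] p0 ⊢ p0

Result: YES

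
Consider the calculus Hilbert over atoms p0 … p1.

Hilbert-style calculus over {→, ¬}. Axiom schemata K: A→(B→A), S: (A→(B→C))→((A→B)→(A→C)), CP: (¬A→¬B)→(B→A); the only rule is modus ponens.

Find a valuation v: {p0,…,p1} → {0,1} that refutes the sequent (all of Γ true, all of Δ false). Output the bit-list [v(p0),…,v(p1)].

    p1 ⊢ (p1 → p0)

Truth-table refutation:
  v=00: Γ:[p1=F] Δ:[(p1 → p0)=T] refutes=False
  v=01: Γ:[p1=T] Δ:[(p1 → p0)=F] refutes=True  ← countermodel

Result: [0, 1]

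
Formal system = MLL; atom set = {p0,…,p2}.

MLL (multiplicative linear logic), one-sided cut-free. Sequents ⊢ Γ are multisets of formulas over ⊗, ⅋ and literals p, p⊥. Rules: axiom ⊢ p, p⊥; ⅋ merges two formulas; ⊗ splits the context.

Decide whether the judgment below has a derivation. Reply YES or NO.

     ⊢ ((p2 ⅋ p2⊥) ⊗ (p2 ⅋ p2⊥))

Derivation trace:
[⊗]  ⊢ ((p2 ⅋ p2⊥) ⊗ (p2 ⅋ p2⊥))
  [⅋]  ⊢ (p2 ⅋ p2⊥)
    [Ax]  ⊢ p2, p2⊥
  [⅋]  ⊢ (p2 ⅋ p2⊥)
    [Ax]  ⊢ p2, p2⊥

Result: YES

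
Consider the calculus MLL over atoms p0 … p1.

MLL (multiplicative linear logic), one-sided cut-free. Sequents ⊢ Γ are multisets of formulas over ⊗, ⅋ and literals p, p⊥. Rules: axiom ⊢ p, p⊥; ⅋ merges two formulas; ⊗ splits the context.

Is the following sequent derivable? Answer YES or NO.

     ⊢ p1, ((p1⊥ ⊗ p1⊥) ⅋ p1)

Derivation (root first):
[⅋]  ⊢ p1, ((p1⊥ ⊗ p1⊥) ⅋ p1)
  [⊗]  ⊢ p1, p1, (p1⊥ ⊗ p1⊥)
    [Ax]  ⊢ p1, p1⊥
    [Ax]  ⊢ p1, p1⊥

Result: YES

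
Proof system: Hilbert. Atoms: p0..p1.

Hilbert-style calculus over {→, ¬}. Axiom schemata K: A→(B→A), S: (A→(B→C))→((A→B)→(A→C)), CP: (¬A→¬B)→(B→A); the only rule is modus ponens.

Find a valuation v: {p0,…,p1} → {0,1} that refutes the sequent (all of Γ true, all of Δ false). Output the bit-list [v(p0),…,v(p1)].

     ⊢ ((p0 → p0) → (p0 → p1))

Truth-table refutation:
  v=00: Γ:[] Δ:[((p0 → p0) → (p0 → p1))=T] refutes=False
  v=01: Γ:[] Δ:[((p0 → p0) → (p0 → p1))=T] refutes=False
  v=10: Γ:[] Δ:[((p0 → p0) → (p0 → p1))=F] refutes=True  ← countermodel

Result: [1, 0]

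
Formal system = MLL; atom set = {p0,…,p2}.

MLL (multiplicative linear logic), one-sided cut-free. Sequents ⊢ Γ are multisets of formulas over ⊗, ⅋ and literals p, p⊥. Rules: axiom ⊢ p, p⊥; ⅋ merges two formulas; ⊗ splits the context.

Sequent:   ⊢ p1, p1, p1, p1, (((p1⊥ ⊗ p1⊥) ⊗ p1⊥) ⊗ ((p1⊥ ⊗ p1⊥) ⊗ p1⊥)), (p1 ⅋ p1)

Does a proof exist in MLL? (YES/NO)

Derivation trace:
[⅋]  ⊢ p1, p1, p1, p1, (((p1⊥ ⊗ p1⊥) ⊗ p1⊥) ⊗ ((p1⊥ ⊗ p1⊥) ⊗ p1⊥)), (p1 ⅋ p1)
  [⊗]  ⊢ p1, p1, p1, p1, p1, p1, (((p1⊥ ⊗ p1⊥) ⊗ p1⊥) ⊗ ((p1⊥ ⊗ p1⊥) ⊗ p1⊥))
    [⊗]  ⊢ p1, p1, p1, ((p1⊥ ⊗ p1⊥) ⊗ p1⊥)
      [⊗]  ⊢ p1, p1, (p1⊥ ⊗ p1⊥)
        [Ax]  ⊢ p1, p1⊥
        [Ax]  ⊢ p1, p1⊥
      [Ax]  ⊢ p1, p1⊥
    [⊗]  ⊢ p1, p1, p1, ((p1⊥ ⊗ p1⊥) ⊗ p1⊥)
      [⊗]  ⊢ p1, p1, (p1⊥ ⊗ p1⊥)
        [Ax]  ⊢ p1, p1⊥
        [Ax]  ⊢ p1, p1⊥
      [Ax]  ⊢ p1, p1⊥

Result: YES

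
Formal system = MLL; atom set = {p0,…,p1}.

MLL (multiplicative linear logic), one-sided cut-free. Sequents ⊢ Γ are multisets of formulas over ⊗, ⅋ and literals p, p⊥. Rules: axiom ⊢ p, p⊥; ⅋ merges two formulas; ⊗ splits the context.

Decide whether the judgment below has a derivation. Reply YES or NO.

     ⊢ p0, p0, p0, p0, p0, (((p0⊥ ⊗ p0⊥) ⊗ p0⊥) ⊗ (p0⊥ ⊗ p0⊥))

Derivation (root first):
[⊗]  ⊢ p0, p0, p0, p0, p0, (((p0⊥ ⊗ p0⊥) ⊗ p0⊥) ⊗ (p0⊥ ⊗ p0⊥))
  [⊗]  ⊢ p0, p0, p0, ((p0⊥ ⊗ p0⊥) ⊗ p0⊥)
    [⊗]  ⊢ p0, p0, (p0⊥ ⊗ p0⊥)
      [Ax]  ⊢ p0, p0⊥
      [Ax]  ⊢ p0, p0⊥
    [Ax]  ⊢ p0, p0⊥
  [⊗]  ⊢ p0, p0, (p0⊥ ⊗ p0⊥)
    [Ax]  ⊢ p0, p0⊥
    [Ax]  ⊢ p0, p0⊥

Result: YES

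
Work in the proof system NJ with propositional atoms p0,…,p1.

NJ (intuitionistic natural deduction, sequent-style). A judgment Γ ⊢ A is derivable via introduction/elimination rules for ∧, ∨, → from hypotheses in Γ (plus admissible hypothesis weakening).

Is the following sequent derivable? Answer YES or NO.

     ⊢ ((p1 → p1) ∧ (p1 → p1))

Proof tree:
[∧I]  ⊢ ((p1 → p1) ∧ (p1 → p1))
  [→I]  ⊢ (p1 → p1)
    [Ax] p1 ⊢ p1
  [→I]  ⊢ (p1 → p1)
    [Ax] p1 ⊢ p1

Result: YES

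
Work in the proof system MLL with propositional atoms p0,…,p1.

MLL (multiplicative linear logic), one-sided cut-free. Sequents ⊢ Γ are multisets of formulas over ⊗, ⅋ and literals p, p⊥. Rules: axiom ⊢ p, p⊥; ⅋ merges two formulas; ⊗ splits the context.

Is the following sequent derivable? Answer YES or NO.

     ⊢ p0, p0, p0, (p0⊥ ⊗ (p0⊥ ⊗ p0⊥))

Derivation (root first):
[⊗]  ⊢ p0, p0, p0, (p0⊥ ⊗ (p0⊥ ⊗ p0⊥))
  [Ax]  ⊢ p0, p0⊥
  [⊗]  ⊢ p0, p0, (p0⊥ ⊗ p0⊥)
    [Ax]  ⊢ p0, p0⊥
    [Ax]  ⊢ p0, p0⊥

Result: YES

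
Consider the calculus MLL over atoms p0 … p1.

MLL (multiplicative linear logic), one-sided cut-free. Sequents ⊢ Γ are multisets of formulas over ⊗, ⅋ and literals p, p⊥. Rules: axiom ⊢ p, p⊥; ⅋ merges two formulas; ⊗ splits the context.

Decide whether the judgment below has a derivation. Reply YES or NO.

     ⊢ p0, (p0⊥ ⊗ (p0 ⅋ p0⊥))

Derivation (root first):
[⊗]  ⊢ p0, (p0⊥ ⊗ (p0 ⅋ p0⊥))
  [Ax]  ⊢ p0, p0⊥
  [⅋]  ⊢ (p0 ⅋ p0⊥)
    [Ax]  ⊢ p0, p0⊥

Result: YES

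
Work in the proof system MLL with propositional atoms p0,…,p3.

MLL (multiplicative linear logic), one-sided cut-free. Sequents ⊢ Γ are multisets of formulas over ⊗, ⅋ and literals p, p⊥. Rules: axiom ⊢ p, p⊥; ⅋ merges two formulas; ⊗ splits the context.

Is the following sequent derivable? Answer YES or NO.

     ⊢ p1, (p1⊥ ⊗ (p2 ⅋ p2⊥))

Derivation trace:
[⊗]  ⊢ p1, (p1⊥ ⊗ (p2 ⅋ p2⊥))
  [Ax]  ⊢ p1, p1⊥
  [⅋]  ⊢ (p2 ⅋ p2⊥)
    [Ax]  ⊢ p2, p2⊥

Result: YES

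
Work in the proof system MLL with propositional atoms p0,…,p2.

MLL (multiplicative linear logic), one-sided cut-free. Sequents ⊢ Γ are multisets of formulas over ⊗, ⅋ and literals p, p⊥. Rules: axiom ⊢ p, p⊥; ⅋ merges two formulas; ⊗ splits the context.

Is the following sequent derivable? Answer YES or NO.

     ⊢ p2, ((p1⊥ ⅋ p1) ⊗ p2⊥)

Proof tree:
[⊗]  ⊢ p2, ((p1⊥ ⅋ p1) ⊗ p2⊥)
  [⅋]  ⊢ (p1⊥ ⅋ p1)
    [Ax]  ⊢ p1, p1⊥
  [Ax]  ⊢ p2, p2⊥

Result: YES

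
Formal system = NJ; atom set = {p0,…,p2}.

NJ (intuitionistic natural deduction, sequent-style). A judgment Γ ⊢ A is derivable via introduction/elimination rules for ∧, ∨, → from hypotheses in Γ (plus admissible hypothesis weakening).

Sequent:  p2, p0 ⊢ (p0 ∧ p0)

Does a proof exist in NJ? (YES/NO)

Proof tree:
[∧I] p2, p0 ⊢ (p0 ∧ p0)
  [Wk] p0, p2 ⊢ p0
    [Ax] p0 ⊢ p0
  [Ax] p0 ⊢ p0

Result: YES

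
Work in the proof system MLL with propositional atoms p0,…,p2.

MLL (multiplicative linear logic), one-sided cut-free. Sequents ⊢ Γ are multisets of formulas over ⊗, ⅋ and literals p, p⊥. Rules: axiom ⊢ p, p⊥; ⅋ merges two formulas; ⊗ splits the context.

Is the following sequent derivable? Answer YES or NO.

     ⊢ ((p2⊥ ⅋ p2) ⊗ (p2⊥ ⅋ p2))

Derivation (root first):
[⊗]  ⊢ ((p2⊥ ⅋ p2) ⊗ (p2⊥ ⅋ p2))
  [⅋]  ⊢ (p2⊥ ⅋ p2)
    [Ax]  ⊢ p2, p2⊥
  [⅋]  ⊢ (p2⊥ ⅋ p2)
    [Ax]  ⊢ p2, p2⊥

Result: YES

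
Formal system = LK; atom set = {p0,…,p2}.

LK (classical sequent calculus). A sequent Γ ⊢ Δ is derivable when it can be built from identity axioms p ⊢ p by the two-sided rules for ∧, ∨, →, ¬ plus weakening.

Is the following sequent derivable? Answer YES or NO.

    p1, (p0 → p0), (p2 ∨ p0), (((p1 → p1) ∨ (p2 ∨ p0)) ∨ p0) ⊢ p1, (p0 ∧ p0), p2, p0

Proof tree:
[∨L] p1, (p0 → p0), (p2 ∨ p0), (((p1 → p1) ∨ (p2 ∨ p0)) ∨ p0) ⊢ p1, (p0 ∧ p0), p2, p0
  [WR] p1, ((p1 → p1) ∨ (p2 ∨ p0)) ⊢ p1, p2, p0, p1
    [∨L] p1, ((p1 → p1) ∨ (p2 ∨ p0)) ⊢ p1, p2, p0
      [→L] p1, (p1 → p1) ⊢ p1
        [Ax] p1 ⊢ p1
        [Ax] p1 ⊢ p1
      [∨L] (p2 ∨ p0) ⊢ p2, p0
        [Ax] p2 ⊢ p2
        [Ax] p0 ⊢ p0
  [∧R] (p0 → p0), (p2 ∨ p0), p0 ⊢ p2, (p0 ∧ p0)
    [→L] p0, (p0 → p0) ⊢ p0
      [Ax] p0 ⊢ p0
      [Ax] p0 ⊢ p0
    [∨L] (p2 ∨ p0) ⊢ p2, p0
      [Ax] p2 ⊢ p2
      [Ax] p0 ⊢ p0

Result: YES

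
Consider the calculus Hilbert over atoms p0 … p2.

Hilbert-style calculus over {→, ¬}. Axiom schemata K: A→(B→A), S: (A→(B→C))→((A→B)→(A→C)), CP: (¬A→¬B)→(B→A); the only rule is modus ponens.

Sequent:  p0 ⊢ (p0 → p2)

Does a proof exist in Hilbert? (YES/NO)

Search for a countermodel by truth-table:
  v=000: Γ:[p0=F] Δ:[(p0 → p2)=T] refutes=False
  v=001: Γ:[p0=F] Δ:[(p0 → p2)=T] refutes=False
  v=010: Γ:[p0=F] Δ:[(p0 → p2)=T] refutes=False
  v=011: Γ:[p0=F] Δ:[(p0 → p2)=T] refutes=False
  v=100: Γ:[p0=T] Δ:[(p0 → p2)=F] refutes=True  ← countermodel

Result: NO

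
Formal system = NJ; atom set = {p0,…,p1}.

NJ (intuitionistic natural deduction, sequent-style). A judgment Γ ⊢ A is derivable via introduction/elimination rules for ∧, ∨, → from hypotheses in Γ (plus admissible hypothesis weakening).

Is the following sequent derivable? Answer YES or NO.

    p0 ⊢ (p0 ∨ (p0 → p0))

Derivation (root first):
[∨I₂] p0 ⊢ (p0 ∨ (p0 → p0))
  [Wk] p0 ⊢ (p0 → p0)
    [→I]  ⊢ (p0 → p0)
      [Ax] p0 ⊢ p0

Result: YES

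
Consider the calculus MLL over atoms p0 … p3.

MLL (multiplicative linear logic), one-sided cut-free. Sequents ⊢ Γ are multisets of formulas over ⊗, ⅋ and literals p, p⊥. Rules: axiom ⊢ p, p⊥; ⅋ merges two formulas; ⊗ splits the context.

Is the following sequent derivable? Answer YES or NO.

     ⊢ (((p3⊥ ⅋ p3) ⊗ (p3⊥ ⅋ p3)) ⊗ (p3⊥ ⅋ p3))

Proof tree:
[⊗]  ⊢ (((p3⊥ ⅋ p3) ⊗ (p3⊥ ⅋ p3)) ⊗ (p3⊥ ⅋ p3))
  [⊗]  ⊢ ((p3⊥ ⅋ p3) ⊗ (p3⊥ ⅋ p3))
    [⅋]  ⊢ (p3⊥ ⅋ p3)
      [Ax]  ⊢ p3, p3⊥
    [⅋]  ⊢ (p3⊥ ⅋ p3)
      [Ax]  ⊢ p3, p3⊥
  [⅋]  ⊢ (p3⊥ ⅋ p3)
    [Ax]  ⊢ p3, p3⊥

Result: YES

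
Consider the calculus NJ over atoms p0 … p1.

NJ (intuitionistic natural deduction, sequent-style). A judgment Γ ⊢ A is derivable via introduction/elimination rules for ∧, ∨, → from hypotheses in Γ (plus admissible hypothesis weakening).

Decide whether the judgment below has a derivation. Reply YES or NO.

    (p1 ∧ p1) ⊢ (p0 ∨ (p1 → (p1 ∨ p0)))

Proof tree:
[∨I₂] (p1 ∧ p1) ⊢ (p0 ∨ (p1 → (p1 ∨ p0)))
  [Wk] (p1 ∧ p1) ⊢ (p1 → (p1 ∨ p0))
    [→I]  ⊢ (p1 → (p1 ∨ p0))
      [∨I₁] p1 ⊢ (p1 ∨ p0)
        [Ax] p1 ⊢ p1

Result: YES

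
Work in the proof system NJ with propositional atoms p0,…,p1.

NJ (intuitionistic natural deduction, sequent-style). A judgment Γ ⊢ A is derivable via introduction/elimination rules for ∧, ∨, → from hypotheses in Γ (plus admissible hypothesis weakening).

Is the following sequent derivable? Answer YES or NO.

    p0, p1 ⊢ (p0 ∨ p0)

Derivation trace:
[∨I₂] p0, p1 ⊢ (p0 ∨ p0)
  [Wk] p0, p1 ⊢ p0
    [Ax] p0 ⊢ p0

Result: YES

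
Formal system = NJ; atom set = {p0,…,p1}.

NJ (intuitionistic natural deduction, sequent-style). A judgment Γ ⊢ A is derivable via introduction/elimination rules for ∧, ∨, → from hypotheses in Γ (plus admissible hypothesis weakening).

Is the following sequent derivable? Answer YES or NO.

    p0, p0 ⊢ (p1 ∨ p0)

Derivation (root first):
[∨I₂] p0, p0 ⊢ (p1 ∨ p0)
  [Wk] p0, p0 ⊢ p0
    [Ax] p0 ⊢ p0

Result: YES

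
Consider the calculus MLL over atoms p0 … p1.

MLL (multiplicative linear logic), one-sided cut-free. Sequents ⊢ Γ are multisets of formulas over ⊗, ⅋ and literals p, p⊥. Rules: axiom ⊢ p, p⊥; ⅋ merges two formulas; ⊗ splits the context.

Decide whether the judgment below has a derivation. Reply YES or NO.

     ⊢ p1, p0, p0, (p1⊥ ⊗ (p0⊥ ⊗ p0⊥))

Derivation (root first):
[⊗]  ⊢ p1, p0, p0, (p1⊥ ⊗ (p0⊥ ⊗ p0⊥))
  [Ax]  ⊢ p1, p1⊥
  [⊗]  ⊢ p0, p0, (p0⊥ ⊗ p0⊥)
    [Ax]  ⊢ p0, p0⊥
    [Ax]  ⊢ p0, p0⊥

Result: YES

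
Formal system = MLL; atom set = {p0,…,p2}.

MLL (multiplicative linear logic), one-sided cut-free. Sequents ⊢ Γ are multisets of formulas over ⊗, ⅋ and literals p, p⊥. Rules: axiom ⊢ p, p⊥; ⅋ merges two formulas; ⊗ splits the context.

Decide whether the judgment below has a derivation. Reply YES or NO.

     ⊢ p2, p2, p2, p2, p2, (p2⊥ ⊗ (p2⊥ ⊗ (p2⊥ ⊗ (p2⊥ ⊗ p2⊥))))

Proof tree:
[⊗]  ⊢ p2, p2, p2, p2, p2, (p2⊥ ⊗ (p2⊥ ⊗ (p2⊥ ⊗ (p2⊥ ⊗ p2⊥))))
  [Ax]  ⊢ p2, p2⊥
  [⊗]  ⊢ p2, p2, p2, p2, (p2⊥ ⊗ (p2⊥ ⊗ (p2⊥ ⊗ p2⊥)))
    [Ax]  ⊢ p2, p2⊥
    [⊗]  ⊢ p2, p2, p2, (p2⊥ ⊗ (p2⊥ ⊗ p2⊥))
      [Ax]  ⊢ p2, p2⊥
      [⊗]  ⊢ p2, p2, (p2⊥ ⊗ p2⊥)
        [Ax]  ⊢ p2, p2⊥
        [Ax]  ⊢ p2, p2⊥

Result: YES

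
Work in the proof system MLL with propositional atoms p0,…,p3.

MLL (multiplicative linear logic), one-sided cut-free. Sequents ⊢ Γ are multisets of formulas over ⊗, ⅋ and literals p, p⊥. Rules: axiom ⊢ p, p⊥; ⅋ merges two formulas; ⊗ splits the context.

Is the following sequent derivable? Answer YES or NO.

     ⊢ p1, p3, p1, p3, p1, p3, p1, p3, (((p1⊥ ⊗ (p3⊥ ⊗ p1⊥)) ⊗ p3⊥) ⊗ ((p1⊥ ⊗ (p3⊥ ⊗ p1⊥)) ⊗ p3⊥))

Derivation trace:
[⊗]  ⊢ p1, p3, p1, p3, p1, p3, p1, p3, (((p1⊥ ⊗ (p3⊥ ⊗ p1⊥)) ⊗ p3⊥) ⊗ ((p1⊥ ⊗ (p3⊥ ⊗ p1⊥)) ⊗ p3⊥))
  [⊗]  ⊢ p1, p3, p1, p3, ((p1⊥ ⊗ (p3⊥ ⊗ p1⊥)) ⊗ p3⊥)
    [⊗]  ⊢ p1, p3, p1, (p1⊥ ⊗ (p3⊥ ⊗ p1⊥))
      [Ax]  ⊢ p1, p1⊥
      [⊗]  ⊢ p3, p1, (p3⊥ ⊗ p1⊥)
        [Ax]  ⊢ p3, p3⊥
        [Ax]  ⊢ p1, p1⊥
    [Ax]  ⊢ p3, p3⊥
  [⊗]  ⊢ p1, p3, p1, p3, ((p1⊥ ⊗ (p3⊥ ⊗ p1⊥)) ⊗ p3⊥)
    [⊗]  ⊢ p1, p3, p1, (p1⊥ ⊗ (p3⊥ ⊗ p1⊥))
      [Ax]  ⊢ p1, p1⊥
      [⊗]  ⊢ p3, p1, (p3⊥ ⊗ p1⊥)
        [Ax]  ⊢ p3, p3⊥
        [Ax]  ⊢ p1, p1⊥
    [Ax]  ⊢ p3, p3⊥

Result: YES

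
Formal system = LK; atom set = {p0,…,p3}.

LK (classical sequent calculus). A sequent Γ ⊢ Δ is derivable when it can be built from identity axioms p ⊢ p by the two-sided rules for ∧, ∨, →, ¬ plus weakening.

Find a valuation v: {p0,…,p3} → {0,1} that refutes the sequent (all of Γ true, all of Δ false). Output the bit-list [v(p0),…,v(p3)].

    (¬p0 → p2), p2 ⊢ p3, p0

Truth-table refutation:
  v=0000: Γ:[(¬p0 → p2)=F, p2=F] Δ:[p3=F, p0=F] refutes=False
  v=0001: Γ:[(¬p0 → p2)=F, p2=F] Δ:[p3=T, p0=F] refutes=False
  v=0010: Γ:[(¬p0 → p2)=T, p2=T] Δ:[p3=F, p0=F] refutes=True  ← countermodel

Result: [0, 0, 1, 0]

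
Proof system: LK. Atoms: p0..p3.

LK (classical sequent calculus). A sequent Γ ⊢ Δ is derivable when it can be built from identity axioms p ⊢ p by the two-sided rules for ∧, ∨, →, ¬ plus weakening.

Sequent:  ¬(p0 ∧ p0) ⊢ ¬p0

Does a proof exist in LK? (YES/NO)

Derivation trace:
[¬R] ¬(p0 ∧ p0) ⊢ ¬p0
  [¬L] p0, ¬(p0 ∧ p0) ⊢ 
    [∧R] p0 ⊢ (p0 ∧ p0)
      [Ax] p0 ⊢ p0
      [Ax] p0 ⊢ p0

Result: YES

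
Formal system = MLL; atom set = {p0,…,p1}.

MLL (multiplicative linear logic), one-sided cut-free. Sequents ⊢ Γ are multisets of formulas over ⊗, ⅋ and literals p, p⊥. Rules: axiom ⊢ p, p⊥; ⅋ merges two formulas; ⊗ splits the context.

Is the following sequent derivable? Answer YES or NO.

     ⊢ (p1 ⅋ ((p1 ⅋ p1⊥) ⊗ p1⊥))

Derivation trace:
[⅋]  ⊢ (p1 ⅋ ((p1 ⅋ p1⊥) ⊗ p1⊥))
  [⊗]  ⊢ p1, ((p1 ⅋ p1⊥) ⊗ p1⊥)
    [⅋]  ⊢ (p1 ⅋ p1⊥)
      [Ax]  ⊢ p1, p1⊥
    [Ax]  ⊢ p1, p1⊥

Result: YES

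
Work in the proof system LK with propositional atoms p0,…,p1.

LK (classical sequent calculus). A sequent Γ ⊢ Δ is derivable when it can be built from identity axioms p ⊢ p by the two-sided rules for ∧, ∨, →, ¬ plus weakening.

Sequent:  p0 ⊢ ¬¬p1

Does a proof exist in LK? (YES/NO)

Enumerate valuations to refute Γ ⊢ Δ:
  v=00: Γ:[p0=F] Δ:[¬¬p1=F] refutes=False
  v=01: Γ:[p0=F] Δ:[¬¬p1=T] refutes=False
  v=10: Γ:[p0=T] Δ:[¬¬p1=F] refutes=True  ← countermodel

Result: NO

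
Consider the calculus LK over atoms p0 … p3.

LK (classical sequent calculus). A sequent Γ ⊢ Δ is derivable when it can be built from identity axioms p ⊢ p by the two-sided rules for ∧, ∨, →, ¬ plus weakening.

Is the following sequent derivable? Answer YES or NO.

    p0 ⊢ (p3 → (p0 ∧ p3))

Derivation (root first):
[→R] p0 ⊢ (p3 → (p0 ∧ p3))
  [∧R] p3, p0 ⊢ (p0 ∧ p3)
    [Ax] p0 ⊢ p0
    [Ax] p3 ⊢ p3

Result: YES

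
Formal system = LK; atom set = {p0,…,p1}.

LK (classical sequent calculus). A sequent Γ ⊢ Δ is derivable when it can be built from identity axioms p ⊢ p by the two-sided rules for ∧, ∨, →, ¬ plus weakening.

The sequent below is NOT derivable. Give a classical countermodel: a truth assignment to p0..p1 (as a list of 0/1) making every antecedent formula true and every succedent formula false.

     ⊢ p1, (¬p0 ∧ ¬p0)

Search for a countermodel by truth-table:
  v=00: Γ:[] Δ:[p1=F, (¬p0 ∧ ¬p0)=T] refutes=False
  v=01: Γ:[] Δ:[p1=T, (¬p0 ∧ ¬p0)=T] refutes=False
  v=10: Γ:[] Δ:[p1=F, (¬p0 ∧ ¬p0)=F] refutes=True  ← countermodel

Result: [1, 0]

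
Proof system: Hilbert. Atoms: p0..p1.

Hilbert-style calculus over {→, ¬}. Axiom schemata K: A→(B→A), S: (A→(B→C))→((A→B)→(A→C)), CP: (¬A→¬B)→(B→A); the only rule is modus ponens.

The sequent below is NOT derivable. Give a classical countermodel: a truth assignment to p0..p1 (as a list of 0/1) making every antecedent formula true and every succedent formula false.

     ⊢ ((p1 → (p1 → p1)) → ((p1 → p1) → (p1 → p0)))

Enumerate valuations to refute Γ ⊢ Δ:
  v=00: Γ:[] Δ:[((p1 → (p1 → p1)) → ((p1 → p1) → (p1 → p0)))=T] refutes=False
  v=01: Γ:[] Δ:[((p1 → (p1 → p1)) → ((p1 → p1) → (p1 → p0)))=F] refutes=True  ← countermodel

Result: [0, 1]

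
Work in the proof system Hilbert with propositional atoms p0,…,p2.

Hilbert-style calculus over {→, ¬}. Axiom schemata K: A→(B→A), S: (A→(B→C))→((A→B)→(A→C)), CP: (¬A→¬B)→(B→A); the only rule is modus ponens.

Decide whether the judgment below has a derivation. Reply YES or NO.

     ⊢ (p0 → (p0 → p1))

Truth-table refutation:
  v=000: Γ:[] Δ:[(p0 → (p0 → p1))=T] refutes=False
  v=001: Γ:[] Δ:[(p0 → (p0 → p1))=T] refutes=False
  v=010: Γ:[] Δ:[(p0 → (p0 → p1))=T] refutes=False
  v=011: Γ:[] Δ:[(p0 → (p0 → p1))=T] refutes=False
  v=100: Γ:[] Δ:[(p0 → (p0 → p1))=F] refutes=True  ← countermodel

Result: NO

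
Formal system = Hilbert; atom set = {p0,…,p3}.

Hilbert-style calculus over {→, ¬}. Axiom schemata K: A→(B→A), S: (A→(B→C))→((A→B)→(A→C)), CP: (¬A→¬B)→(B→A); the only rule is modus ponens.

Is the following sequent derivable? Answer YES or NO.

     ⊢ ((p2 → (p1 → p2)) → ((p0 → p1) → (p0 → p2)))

Search for a countermodel by truth-table:
  v=0000: Γ:[] Δ:[((p2 → (p1 → p2)) → ((p0 → p1) → (p0 → p2)))=T] refutes=False
  v=0001: Γ:[] Δ:[((p2 → (p1 → p2)) → ((p0 → p1) → (p0 → p2)))=T] refutes=False
  v=0010: Γ:[] Δ:[((p2 → (p1 → p2)) → ((p0 → p1) → (p0 → p2)))=T] refutes=False
  v=0011: Γ:[] Δ:[((p2 → (p1 → p2)) → ((p0 → p1) → (p0 → p2)))=T] refutes=False
  v=0100: Γ:[] Δ:[((p2 → (p1 → p2)) → ((p0 → p1) → (p0 → p2)))=T] refutes=False
  v=0101: Γ:[] Δ:[((p2 → (p1 → p2)) → ((p0 → p1) → (p0 → p2)))=T] refutes=False
  v=0110: Γ:[] Δ:[((p2 → (p1 → p2)) → ((p0 → p1) → (p0 → p2)))=T] refutes=False
  v=0111: Γ:[] Δ:[((p2 → (p1 → p2)) → ((p0 → p1) → (p0 → p2)))=T] refutes=False
  v=1000: Γ:[] Δ:[((p2 → (p1 → p2)) → ((p0 → p1) → (p0 → p2)))=T] refutes=False
  v=1001: Γ:[] Δ:[((p2 → (p1 → p2)) → ((p0 → p1) → (p0 → p2)))=T] refutes=False
  v=1010: Γ:[] Δ:[((p2 → (p1 → p2)) → ((p0 → p1) → (p0 → p2)))=T] refutes=False
  v=1011: Γ:[] Δ:[((p2 → (p1 → p2)) → ((p0 → p1) → (p0 → p2)))=T] refutes=False
  v=1100: Γ:[] Δ:[((p2 → (p1 → p2)) → ((p0 → p1) → (p0 → p2)))=F] refutes=True  ← countermodel

Result: NO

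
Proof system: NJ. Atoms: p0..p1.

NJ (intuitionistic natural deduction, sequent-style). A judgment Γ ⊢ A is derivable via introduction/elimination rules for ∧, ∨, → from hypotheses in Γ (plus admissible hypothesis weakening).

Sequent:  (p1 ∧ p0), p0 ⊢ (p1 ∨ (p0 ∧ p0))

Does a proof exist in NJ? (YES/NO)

Proof tree:
[∨I₂] (p1 ∧ p0), p0 ⊢ (p1 ∨ (p0 ∧ p0))
  [∧I] (p1 ∧ p0), p0 ⊢ (p0 ∧ p0)
    [Ax] p0 ⊢ p0
    [Wk] p0, (p1 ∧ p0) ⊢ p0
      [Ax] p0 ⊢ p0

Result: YES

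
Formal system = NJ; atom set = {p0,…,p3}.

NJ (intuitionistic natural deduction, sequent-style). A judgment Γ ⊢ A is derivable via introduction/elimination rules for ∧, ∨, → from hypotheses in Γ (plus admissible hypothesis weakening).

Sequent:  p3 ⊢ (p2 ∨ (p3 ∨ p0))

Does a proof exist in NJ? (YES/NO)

Derivation trace:
[∨I₂] p3 ⊢ (p2 ∨ (p3 ∨ p0))
  [∨I₁] p3 ⊢ (p3 ∨ p0)
    [Ax] p3 ⊢ p3

Result: YES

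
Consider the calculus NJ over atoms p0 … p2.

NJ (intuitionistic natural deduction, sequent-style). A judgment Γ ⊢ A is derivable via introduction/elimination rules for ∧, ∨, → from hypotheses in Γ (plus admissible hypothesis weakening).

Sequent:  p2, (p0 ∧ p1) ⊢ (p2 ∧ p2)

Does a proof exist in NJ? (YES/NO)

Derivation trace:
[∧I] p2, (p0 ∧ p1) ⊢ (p2 ∧ p2)
  [Wk] p2, (p0 ∧ p1) ⊢ p2
    [Ax] p2 ⊢ p2
  [Ax] p2 ⊢ p2

Result: YES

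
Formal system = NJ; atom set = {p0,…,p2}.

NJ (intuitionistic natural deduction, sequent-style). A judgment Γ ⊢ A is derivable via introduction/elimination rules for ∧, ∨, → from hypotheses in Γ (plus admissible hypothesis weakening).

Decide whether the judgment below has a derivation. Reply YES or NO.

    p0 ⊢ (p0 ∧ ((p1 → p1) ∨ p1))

Proof tree:
[∧I] p0 ⊢ (p0 ∧ ((p1 → p1) ∨ p1))
  [Ax] p0 ⊢ p0
  [∨I₁]  ⊢ ((p1 → p1) ∨ p1)
    [→I]  ⊢ (p1 → p1)
      [Ax] p1 ⊢ p1

Result: YES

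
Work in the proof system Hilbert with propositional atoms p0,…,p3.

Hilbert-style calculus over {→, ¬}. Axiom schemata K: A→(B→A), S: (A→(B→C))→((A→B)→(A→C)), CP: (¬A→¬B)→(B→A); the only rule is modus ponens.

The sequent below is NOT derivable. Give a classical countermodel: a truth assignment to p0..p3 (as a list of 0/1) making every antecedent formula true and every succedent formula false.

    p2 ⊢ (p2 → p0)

Search for a countermodel by truth-table:
  v=0000: Γ:[p2=F] Δ:[(p2 → p0)=T] refutes=False
  v=0001: Γ:[p2=F] Δ:[(p2 → p0)=T] refutes=False
  v=0010: Γ:[p2=T] Δ:[(p2 → p0)=F] refutes=True  ← countermodel

Result: [0, 0, 1, 0]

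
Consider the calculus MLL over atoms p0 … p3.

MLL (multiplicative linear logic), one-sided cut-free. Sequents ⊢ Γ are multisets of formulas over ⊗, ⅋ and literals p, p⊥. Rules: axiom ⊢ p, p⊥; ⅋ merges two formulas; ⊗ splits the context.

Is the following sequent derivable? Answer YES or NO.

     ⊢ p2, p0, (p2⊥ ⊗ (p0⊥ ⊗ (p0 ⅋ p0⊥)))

Derivation trace:
[⊗]  ⊢ p2, p0, (p2⊥ ⊗ (p0⊥ ⊗ (p0 ⅋ p0⊥)))
  [Ax]  ⊢ p2, p2⊥
  [⊗]  ⊢ p0, (p0⊥ ⊗ (p0 ⅋ p0⊥))
    [Ax]  ⊢ p0, p0⊥
    [⅋]  ⊢ (p0 ⅋ p0⊥)
      [Ax]  ⊢ p0, p0⊥

Result: YES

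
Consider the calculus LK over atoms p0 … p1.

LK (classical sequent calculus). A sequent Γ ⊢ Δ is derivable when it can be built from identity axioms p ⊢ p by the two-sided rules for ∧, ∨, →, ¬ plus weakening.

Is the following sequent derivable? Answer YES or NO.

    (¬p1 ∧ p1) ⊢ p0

Derivation trace:
[WR] (¬p1 ∧ p1) ⊢ p0
  [∧L] (¬p1 ∧ p1) ⊢ 
    [¬L] p1, ¬p1 ⊢ 
      [Ax] p1 ⊢ p1

Result: YES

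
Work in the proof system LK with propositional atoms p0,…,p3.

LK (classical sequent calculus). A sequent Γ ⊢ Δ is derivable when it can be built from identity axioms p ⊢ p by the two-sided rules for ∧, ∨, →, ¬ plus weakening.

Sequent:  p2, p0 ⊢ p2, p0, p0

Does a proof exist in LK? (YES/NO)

Derivation (root first):
[WR] p2, p0 ⊢ p2, p0, p0
  [WR] p2, p0 ⊢ p2, p0
    [WL] p2, p0 ⊢ p2
      [Ax] p2 ⊢ p2

Result: YES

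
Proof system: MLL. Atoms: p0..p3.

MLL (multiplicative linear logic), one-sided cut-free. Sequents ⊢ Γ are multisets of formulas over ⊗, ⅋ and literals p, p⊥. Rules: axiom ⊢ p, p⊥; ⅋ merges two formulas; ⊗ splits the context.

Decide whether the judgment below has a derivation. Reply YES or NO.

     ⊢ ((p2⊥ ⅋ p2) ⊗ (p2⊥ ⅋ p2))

Proof tree:
[⊗]  ⊢ ((p2⊥ ⅋ p2) ⊗ (p2⊥ ⅋ p2))
  [⅋]  ⊢ (p2⊥ ⅋ p2)
    [Ax]  ⊢ p2, p2⊥
  [⅋]  ⊢ (p2⊥ ⅋ p2)
    [Ax]  ⊢ p2, p2⊥

Result: YES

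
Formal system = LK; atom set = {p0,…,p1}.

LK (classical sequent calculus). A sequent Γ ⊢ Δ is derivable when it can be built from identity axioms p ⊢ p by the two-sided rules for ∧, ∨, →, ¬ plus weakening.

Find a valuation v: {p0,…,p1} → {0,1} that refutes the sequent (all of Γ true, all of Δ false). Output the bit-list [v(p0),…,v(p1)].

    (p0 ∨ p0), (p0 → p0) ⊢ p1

Search for a countermodel by truth-table:
  v=00: Γ:[(p0 ∨ p0)=F, (p0 → p0)=T] Δ:[p1=F] refutes=False
  v=01: Γ:[(p0 ∨ p0)=F, (p0 → p0)=T] Δ:[p1=T] refutes=False
  v=10: Γ:[(p0 ∨ p0)=T, (p0 → p0)=T] Δ:[p1=F] refutes=True  ← countermodel

Result: [1, 0]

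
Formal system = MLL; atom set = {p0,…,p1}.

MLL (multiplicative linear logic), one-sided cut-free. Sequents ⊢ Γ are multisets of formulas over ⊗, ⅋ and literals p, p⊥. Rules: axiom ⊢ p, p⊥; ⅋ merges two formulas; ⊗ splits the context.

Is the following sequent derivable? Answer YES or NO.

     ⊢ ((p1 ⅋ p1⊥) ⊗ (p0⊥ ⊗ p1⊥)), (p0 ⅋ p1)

Derivation (root first):
[⅋]  ⊢ ((p1 ⅋ p1⊥) ⊗ (p0⊥ ⊗ p1⊥)), (p0 ⅋ p1)
  [⊗]  ⊢ p0, p1, ((p1 ⅋ p1⊥) ⊗ (p0⊥ ⊗ p1⊥))
    [⅋]  ⊢ (p1 ⅋ p1⊥)
      [Ax]  ⊢ p1, p1⊥
    [⊗]  ⊢ p0, p1, (p0⊥ ⊗ p1⊥)
      [Ax]  ⊢ p0, p0⊥
      [Ax]  ⊢ p1, p1⊥

Result: YES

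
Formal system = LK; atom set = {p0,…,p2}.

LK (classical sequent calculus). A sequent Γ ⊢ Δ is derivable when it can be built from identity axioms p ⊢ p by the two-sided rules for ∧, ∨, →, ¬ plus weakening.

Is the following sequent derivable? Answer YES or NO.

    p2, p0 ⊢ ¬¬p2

Derivation trace:
[¬R] p2, p0 ⊢ ¬¬p2
  [WL] p2, ¬p2, p0 ⊢ 
    [¬L] p2, ¬p2 ⊢ 
      [Ax] p2 ⊢ p2

Result: YES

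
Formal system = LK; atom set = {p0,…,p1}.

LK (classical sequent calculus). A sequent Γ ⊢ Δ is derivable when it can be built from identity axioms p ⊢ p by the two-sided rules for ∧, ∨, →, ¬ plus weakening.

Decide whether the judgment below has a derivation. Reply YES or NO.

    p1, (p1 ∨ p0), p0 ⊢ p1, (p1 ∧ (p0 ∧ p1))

Derivation trace:
[∧R] p1, (p1 ∨ p0), p0 ⊢ p1, (p1 ∧ (p0 ∧ p1))
  [WL] p1, p0 ⊢ p1
    [Ax] p1 ⊢ p1
  [∧R] p1, (p1 ∨ p0), p0 ⊢ p1, (p0 ∧ p1)
    [∨L] (p1 ∨ p0) ⊢ p1, p0
      [Ax] p1 ⊢ p1
      [Ax] p0 ⊢ p0
    [WL] p1, p0 ⊢ p1
      [Ax] p1 ⊢ p1

Result: YES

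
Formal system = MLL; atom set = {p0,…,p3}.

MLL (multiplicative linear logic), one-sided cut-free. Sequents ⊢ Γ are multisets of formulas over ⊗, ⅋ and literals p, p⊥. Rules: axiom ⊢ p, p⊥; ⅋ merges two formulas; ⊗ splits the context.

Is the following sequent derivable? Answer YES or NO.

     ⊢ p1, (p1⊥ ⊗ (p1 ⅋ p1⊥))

Derivation trace:
[⊗]  ⊢ p1, (p1⊥ ⊗ (p1 ⅋ p1⊥))
  [Ax]  ⊢ p1, p1⊥
  [⅋]  ⊢ (p1 ⅋ p1⊥)
    [Ax]  ⊢ p1, p1⊥

Result: YES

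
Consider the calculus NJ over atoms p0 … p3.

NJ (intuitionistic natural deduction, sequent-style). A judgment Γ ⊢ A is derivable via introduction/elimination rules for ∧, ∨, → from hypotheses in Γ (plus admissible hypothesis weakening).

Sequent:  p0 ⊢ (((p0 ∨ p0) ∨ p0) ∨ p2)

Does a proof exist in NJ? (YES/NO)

Derivation (root first):
[∨I₁] p0 ⊢ (((p0 ∨ p0) ∨ p0) ∨ p2)
  [∨I₁] p0 ⊢ ((p0 ∨ p0) ∨ p0)
    [∨I₁] p0 ⊢ (p0 ∨ p0)
      [Ax] p0 ⊢ p0

Result: YES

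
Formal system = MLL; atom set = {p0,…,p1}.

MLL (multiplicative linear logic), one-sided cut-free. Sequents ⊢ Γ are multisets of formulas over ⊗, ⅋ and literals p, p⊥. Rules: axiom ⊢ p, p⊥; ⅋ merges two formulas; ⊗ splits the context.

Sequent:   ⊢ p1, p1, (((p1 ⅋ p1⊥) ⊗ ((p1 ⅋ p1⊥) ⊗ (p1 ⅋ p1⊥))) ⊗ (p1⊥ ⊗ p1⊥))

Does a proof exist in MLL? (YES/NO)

Derivation (root first):
[⊗]  ⊢ p1, p1, (((p1 ⅋ p1⊥) ⊗ ((p1 ⅋ p1⊥) ⊗ (p1 ⅋ p1⊥))) ⊗ (p1⊥ ⊗ p1⊥))
  [⊗]  ⊢ ((p1 ⅋ p1⊥) ⊗ ((p1 ⅋ p1⊥) ⊗ (p1 ⅋ p1⊥)))
    [⅋]  ⊢ (p1 ⅋ p1⊥)
      [Ax]  ⊢ p1, p1⊥
    [⊗]  ⊢ ((p1 ⅋ p1⊥) ⊗ (p1 ⅋ p1⊥))
      [⅋]  ⊢ (p1 ⅋ p1⊥)
        [Ax]  ⊢ p1, p1⊥
      [⅋]  ⊢ (p1 ⅋ p1⊥)
        [Ax]  ⊢ p1, p1⊥
  [⊗]  ⊢ p1, p1, (p1⊥ ⊗ p1⊥)
    [Ax]  ⊢ p1, p1⊥
    [Ax]  ⊢ p1, p1⊥

Result: YES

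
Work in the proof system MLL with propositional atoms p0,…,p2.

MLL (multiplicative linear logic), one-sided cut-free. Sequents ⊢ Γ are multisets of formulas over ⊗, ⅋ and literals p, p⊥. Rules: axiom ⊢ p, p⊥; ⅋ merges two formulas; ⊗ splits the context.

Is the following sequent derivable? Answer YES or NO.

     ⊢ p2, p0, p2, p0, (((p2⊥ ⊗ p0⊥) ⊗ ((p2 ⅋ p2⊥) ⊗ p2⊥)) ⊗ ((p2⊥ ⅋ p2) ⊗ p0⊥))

Derivation trace:
[⊗]  ⊢ p2, p0, p2, p0, (((p2⊥ ⊗ p0⊥) ⊗ ((p2 ⅋ p2⊥) ⊗ p2⊥)) ⊗ ((p2⊥ ⅋ p2) ⊗ p0⊥))
  [⊗]  ⊢ p2, p0, p2, ((p2⊥ ⊗ p0⊥) ⊗ ((p2 ⅋ p2⊥) ⊗ p2⊥))
    [⊗]  ⊢ p2, p0, (p2⊥ ⊗ p0⊥)
      [Ax]  ⊢ p2, p2⊥
      [Ax]  ⊢ p0, p0⊥
    [⊗]  ⊢ p2, ((p2 ⅋ p2⊥) ⊗ p2⊥)
      [⅋]  ⊢ (p2 ⅋ p2⊥)
        [Ax]  ⊢ p2, p2⊥
      [Ax]  ⊢ p2, p2⊥
  [⊗]  ⊢ p0, ((p2⊥ ⅋ p2) ⊗ p0⊥)
    [⅋]  ⊢ (p2⊥ ⅋ p2)
      [Ax]  ⊢ p2, p2⊥
    [Ax]  ⊢ p0, p0⊥

Result: YES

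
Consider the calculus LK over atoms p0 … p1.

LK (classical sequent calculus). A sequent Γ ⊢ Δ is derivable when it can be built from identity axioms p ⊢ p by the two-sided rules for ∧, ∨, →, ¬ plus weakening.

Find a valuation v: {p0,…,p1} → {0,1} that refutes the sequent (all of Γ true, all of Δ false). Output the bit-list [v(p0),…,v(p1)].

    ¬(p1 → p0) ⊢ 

Truth-table refutation:
  v=00: Γ:[¬(p1 → p0)=F] Δ:[] refutes=False
  v=01: Γ:[¬(p1 → p0)=T] Δ:[] refutes=True  ← countermodel

Result: [0, 1]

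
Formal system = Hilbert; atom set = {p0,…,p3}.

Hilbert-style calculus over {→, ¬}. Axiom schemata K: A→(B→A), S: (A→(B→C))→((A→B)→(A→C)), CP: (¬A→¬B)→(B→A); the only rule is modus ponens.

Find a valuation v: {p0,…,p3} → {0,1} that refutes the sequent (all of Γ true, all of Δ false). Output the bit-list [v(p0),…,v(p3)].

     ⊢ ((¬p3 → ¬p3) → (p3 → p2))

Search for a countermodel by truth-table:
  v=0000: Γ:[] Δ:[((¬p3 → ¬p3) → (p3 → p2))=T] refutes=False
  v=0001: Γ:[] Δ:[((¬p3 → ¬p3) → (p3 → p2))=F] refutes=True  ← countermodel

Result: [0, 0, 0, 1]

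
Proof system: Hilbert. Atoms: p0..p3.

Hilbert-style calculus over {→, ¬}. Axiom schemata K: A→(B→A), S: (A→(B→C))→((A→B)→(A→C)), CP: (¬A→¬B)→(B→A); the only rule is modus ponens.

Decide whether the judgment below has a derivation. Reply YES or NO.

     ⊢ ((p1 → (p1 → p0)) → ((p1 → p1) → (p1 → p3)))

Search for a countermodel by truth-table:
  v=0000: Γ:[] Δ:[((p1 → (p1 → p0)) → ((p1 → p1) → (p1 → p3)))=T] refutes=False
  v=0001: Γ:[] Δ:[((p1 → (p1 → p0)) → ((p1 → p1) → (p1 → p3)))=T] refutes=False
  v=0010: Γ:[] Δ:[((p1 → (p1 → p0)) → ((p1 → p1) → (p1 → p3)))=T] refutes=False
  v=0011: Γ:[] Δ:[((p1 → (p1 → p0)) → ((p1 → p1) → (p1 → p3)))=T] refutes=False
  v=0100: Γ:[] Δ:[((p1 → (p1 → p0)) → ((p1 → p1) → (p1 → p3)))=T] refutes=False
  v=0101: Γ:[] Δ:[((p1 → (p1 → p0)) → ((p1 → p1) → (p1 → p3)))=T] refutes=False
  v=0110: Γ:[] Δ:[((p1 → (p1 → p0)) → ((p1 → p1) → (p1 → p3)))=T] refutes=False
  v=0111: Γ:[] Δ:[((p1 → (p1 → p0)) → ((p1 → p1) → (p1 → p3)))=T] refutes=False
  v=1000: Γ:[] Δ:[((p1 → (p1 → p0)) → ((p1 → p1) → (p1 → p3)))=T] refutes=False
  v=1001: Γ:[] Δ:[((p1 → (p1 → p0)) → ((p1 → p1) → (p1 → p3)))=T] refutes=False
  v=1010: Γ:[] Δ:[((p1 → (p1 → p0)) → ((p1 → p1) → (p1 → p3)))=T] refutes=False
  v=1011: Γ:[] Δ:[((p1 → (p1 → p0)) → ((p1 → p1) → (p1 → p3)))=T] refutes=False
  v=1100: Γ:[] Δ:[((p1 → (p1 → p0)) → ((p1 → p1) → (p1 → p3)))=F] refutes=True  ← countermodel

Result: NO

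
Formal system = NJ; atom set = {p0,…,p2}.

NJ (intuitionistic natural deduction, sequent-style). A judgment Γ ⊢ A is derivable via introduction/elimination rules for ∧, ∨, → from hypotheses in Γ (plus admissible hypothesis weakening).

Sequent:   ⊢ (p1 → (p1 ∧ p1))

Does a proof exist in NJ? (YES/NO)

Derivation trace:
[→I]  ⊢ (p1 → (p1 ∧ p1))
  [∧I] p1 ⊢ (p1 ∧ p1)
    [Ax] p1 ⊢ p1
    [Ax] p1 ⊢ p1

Result: YES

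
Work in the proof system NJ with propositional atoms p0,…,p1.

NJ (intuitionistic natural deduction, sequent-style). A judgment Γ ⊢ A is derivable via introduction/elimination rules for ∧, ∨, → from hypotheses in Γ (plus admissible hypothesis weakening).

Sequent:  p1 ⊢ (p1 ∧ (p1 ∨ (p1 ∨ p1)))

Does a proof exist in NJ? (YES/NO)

Derivation (root first):
[∧I] p1 ⊢ (p1 ∧ (p1 ∨ (p1 ∨ p1)))
  [Ax] p1 ⊢ p1
  [∨I₂] p1 ⊢ (p1 ∨ (p1 ∨ p1))
    [∨I₁] p1 ⊢ (p1 ∨ p1)
      [Ax] p1 ⊢ p1

Result: YES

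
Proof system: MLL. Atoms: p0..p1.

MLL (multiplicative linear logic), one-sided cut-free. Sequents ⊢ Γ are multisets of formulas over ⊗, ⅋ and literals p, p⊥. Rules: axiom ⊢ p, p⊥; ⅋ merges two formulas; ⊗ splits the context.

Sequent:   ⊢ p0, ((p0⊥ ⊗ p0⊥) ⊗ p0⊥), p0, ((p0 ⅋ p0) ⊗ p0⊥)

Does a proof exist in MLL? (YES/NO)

Derivation (root first):
[⊗]  ⊢ p0, ((p0⊥ ⊗ p0⊥) ⊗ p0⊥), p0, ((p0 ⅋ p0) ⊗ p0⊥)
  [⅋]  ⊢ p0, ((p0⊥ ⊗ p0⊥) ⊗ p0⊥), (p0 ⅋ p0)
    [⊗]  ⊢ p0, p0, p0, ((p0⊥ ⊗ p0⊥) ⊗ p0⊥)
      [⊗]  ⊢ p0, p0, (p0⊥ ⊗ p0⊥)
        [Ax]  ⊢ p0, p0⊥
        [Ax]  ⊢ p0, p0⊥
      [Ax]  ⊢ p0, p0⊥
  [Ax]  ⊢ p0, p0⊥

Result: YES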